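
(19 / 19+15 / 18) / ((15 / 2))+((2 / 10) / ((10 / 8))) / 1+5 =1216 / 225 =5.40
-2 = -2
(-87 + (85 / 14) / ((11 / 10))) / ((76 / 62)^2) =-3014657 / 55594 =-54.23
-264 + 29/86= -22675/86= -263.66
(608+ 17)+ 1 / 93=58126 / 93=625.01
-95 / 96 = -0.99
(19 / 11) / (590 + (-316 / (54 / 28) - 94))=27 / 5192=0.01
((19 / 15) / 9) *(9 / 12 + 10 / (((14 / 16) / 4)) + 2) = 25783 / 3780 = 6.82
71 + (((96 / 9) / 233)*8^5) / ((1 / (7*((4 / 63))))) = 4640965 / 6291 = 737.71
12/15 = 4/5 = 0.80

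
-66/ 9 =-22/ 3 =-7.33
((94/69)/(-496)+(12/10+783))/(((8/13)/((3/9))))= 872246921/2053440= 424.77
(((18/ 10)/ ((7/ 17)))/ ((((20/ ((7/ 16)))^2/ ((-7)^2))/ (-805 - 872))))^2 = 7745281861042089/ 262144000000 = 29545.91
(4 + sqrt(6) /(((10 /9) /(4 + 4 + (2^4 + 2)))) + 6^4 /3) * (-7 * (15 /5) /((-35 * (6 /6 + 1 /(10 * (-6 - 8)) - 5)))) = -12208 /187 - 3276 * sqrt(6) /935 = -73.87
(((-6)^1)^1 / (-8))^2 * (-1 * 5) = -45 / 16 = -2.81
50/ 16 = 25/ 8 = 3.12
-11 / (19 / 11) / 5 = -121 / 95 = -1.27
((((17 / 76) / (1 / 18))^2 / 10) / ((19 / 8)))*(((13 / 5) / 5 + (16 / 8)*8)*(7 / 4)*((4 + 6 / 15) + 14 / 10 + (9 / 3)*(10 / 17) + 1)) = 724525074 / 4286875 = 169.01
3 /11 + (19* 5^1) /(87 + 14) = 1.21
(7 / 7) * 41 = 41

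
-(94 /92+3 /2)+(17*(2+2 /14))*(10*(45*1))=2638844 /161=16390.34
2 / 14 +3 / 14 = 5 / 14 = 0.36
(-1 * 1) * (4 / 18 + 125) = -1127 / 9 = -125.22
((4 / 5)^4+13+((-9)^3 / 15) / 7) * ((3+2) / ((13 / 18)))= 509256 / 11375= 44.77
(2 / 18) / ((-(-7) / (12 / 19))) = 0.01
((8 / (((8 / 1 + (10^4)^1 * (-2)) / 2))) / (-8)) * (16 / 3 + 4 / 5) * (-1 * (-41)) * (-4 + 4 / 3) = -7544 / 112455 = -0.07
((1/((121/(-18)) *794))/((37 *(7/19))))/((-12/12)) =171/12441583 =0.00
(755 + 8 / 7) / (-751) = -5293 / 5257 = -1.01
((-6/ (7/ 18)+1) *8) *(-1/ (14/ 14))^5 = 115.43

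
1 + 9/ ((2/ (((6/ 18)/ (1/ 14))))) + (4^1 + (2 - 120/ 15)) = 20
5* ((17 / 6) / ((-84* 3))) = -85 / 1512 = -0.06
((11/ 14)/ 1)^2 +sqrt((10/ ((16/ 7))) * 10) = 121/ 196 +5 * sqrt(7)/ 2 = 7.23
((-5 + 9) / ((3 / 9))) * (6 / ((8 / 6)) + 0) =54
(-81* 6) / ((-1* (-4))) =-243 / 2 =-121.50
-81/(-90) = 9/10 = 0.90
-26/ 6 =-13/ 3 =-4.33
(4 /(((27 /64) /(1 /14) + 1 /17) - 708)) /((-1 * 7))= 2176 /2673349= 0.00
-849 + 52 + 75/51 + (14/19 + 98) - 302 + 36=-310982/323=-962.79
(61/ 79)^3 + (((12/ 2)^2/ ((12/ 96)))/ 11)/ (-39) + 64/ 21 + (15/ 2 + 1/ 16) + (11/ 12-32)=-163332822693/ 7896512624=-20.68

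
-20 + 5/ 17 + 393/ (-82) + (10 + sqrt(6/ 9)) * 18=6 * sqrt(6) + 216769/ 1394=170.20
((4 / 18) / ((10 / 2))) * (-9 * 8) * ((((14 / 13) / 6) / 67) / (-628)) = 28 / 2051205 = 0.00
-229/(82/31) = -7099/82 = -86.57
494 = 494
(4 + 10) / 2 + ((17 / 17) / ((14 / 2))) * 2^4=65 / 7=9.29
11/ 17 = 0.65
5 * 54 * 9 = 2430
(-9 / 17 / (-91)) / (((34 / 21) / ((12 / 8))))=81 / 15028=0.01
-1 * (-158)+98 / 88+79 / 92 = 159.97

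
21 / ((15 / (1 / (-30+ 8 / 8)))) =-7 / 145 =-0.05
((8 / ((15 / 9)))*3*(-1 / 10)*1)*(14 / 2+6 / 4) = -306 / 25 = -12.24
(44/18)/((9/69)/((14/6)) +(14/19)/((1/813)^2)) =67298/13408418673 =0.00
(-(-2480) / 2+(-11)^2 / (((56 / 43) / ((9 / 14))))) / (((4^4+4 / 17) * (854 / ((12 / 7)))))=17322779 / 1701290976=0.01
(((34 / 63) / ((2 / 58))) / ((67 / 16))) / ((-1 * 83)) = -15776 / 350343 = -0.05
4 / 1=4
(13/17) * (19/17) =0.85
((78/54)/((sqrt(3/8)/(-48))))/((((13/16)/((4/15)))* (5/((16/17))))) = -32768* sqrt(6)/11475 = -6.99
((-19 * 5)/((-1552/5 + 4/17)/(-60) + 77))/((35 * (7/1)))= -425/90062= -0.00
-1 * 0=0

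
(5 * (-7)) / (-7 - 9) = 35 / 16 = 2.19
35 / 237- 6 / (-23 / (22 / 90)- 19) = 0.20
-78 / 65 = -6 / 5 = -1.20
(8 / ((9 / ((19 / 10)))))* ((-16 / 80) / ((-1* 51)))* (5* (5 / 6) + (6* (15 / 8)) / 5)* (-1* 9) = -1463 / 3825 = -0.38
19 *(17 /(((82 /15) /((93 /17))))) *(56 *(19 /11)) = 31265.32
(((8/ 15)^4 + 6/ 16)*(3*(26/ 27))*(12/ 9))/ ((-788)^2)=2400359/ 848752830000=0.00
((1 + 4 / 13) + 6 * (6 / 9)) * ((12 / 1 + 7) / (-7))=-1311 / 91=-14.41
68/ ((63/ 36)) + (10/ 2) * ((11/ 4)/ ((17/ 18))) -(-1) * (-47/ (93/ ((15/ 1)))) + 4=367685/ 7378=49.84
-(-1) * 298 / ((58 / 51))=7599 / 29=262.03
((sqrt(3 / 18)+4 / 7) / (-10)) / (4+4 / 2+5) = -2 / 385 - sqrt(6) / 660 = -0.01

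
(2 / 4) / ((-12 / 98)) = -49 / 12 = -4.08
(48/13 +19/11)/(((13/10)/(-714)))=-5533500/1859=-2976.60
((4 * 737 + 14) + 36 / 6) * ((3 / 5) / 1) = 8904 / 5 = 1780.80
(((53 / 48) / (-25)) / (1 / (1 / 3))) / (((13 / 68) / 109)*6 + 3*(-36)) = 98209 / 720376200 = 0.00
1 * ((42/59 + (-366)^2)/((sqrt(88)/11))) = 3951723 * sqrt(22)/118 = 157078.17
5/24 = 0.21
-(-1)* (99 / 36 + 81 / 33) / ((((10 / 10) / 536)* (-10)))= -15343 / 55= -278.96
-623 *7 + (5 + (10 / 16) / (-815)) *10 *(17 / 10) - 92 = -5695889 / 1304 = -4368.01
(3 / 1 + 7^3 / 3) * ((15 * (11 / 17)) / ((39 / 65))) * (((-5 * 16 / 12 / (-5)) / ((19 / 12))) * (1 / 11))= 145.30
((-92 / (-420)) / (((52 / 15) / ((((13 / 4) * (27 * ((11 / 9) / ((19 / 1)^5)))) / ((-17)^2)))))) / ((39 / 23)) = 5819 / 1041902841616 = 0.00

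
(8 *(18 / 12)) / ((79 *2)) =0.08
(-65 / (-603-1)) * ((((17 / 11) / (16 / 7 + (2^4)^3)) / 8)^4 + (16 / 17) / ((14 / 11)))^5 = 0.02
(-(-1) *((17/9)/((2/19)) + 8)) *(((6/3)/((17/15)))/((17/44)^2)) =306.71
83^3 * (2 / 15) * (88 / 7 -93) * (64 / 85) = -41205258368 / 8925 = -4616835.67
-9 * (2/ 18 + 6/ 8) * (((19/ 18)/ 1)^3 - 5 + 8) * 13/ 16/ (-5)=1963013/ 373248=5.26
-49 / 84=-7 / 12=-0.58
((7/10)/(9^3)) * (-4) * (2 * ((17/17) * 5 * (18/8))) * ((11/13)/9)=-77/9477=-0.01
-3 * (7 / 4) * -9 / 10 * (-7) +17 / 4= -1153 / 40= -28.82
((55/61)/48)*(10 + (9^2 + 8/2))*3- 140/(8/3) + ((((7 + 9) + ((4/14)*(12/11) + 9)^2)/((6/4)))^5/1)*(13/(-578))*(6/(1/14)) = -67997355525650023511356197528654721/23913430980911983155517488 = -2843479698.92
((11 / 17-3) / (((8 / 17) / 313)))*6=-9390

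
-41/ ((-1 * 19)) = 41/ 19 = 2.16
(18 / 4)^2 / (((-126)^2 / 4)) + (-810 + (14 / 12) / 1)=-475591 / 588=-808.83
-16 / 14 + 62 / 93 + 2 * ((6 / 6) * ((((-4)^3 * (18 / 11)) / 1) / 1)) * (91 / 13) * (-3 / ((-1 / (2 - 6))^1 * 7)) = 580498 / 231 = 2512.98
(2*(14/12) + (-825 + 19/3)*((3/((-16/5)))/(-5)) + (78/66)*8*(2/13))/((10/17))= -167977/660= -254.51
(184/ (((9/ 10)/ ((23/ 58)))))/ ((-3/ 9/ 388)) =-8210080/ 87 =-94368.74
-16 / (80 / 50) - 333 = -343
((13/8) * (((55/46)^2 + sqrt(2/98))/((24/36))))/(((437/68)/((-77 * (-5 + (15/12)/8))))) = 26328495765/118360576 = 222.44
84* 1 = 84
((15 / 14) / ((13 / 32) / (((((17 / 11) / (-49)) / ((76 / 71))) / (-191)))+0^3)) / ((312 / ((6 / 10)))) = 3621 / 4627969346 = 0.00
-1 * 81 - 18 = -99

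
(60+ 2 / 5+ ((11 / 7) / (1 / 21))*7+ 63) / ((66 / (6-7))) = -886 / 165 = -5.37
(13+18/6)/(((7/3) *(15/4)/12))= 768/35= 21.94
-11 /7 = -1.57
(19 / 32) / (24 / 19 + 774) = 361 / 471360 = 0.00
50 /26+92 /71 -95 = -84714 /923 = -91.78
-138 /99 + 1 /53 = -2405 /1749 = -1.38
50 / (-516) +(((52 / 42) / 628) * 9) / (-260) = -549887 / 5670840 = -0.10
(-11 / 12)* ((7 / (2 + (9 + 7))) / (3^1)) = -77 / 648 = -0.12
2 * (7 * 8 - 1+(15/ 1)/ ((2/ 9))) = 245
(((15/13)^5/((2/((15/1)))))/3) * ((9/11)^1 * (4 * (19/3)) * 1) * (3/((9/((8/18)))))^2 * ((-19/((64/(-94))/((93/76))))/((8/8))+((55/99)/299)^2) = 9396840880765625/118303293017052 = 79.43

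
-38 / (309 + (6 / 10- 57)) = -190 / 1263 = -0.15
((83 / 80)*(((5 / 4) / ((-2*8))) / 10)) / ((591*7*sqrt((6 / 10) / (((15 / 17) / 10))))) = -83*sqrt(170) / 1440337920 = -0.00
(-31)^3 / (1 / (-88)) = 2621608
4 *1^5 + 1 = 5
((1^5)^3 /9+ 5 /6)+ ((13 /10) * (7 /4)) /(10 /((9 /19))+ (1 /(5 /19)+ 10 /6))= 6823 /6624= 1.03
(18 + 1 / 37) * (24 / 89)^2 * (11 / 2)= 2113056 / 293077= 7.21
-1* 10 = -10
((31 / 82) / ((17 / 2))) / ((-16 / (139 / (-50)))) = 4309 / 557600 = 0.01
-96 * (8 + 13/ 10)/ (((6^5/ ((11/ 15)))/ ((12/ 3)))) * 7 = -2.36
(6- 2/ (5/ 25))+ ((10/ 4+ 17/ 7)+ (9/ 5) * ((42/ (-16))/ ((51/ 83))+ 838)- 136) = 6500441/ 4760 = 1365.64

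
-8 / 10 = -0.80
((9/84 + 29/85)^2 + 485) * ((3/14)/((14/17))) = 8245117467/65307200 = 126.25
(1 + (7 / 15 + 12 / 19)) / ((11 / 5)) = 598 / 627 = 0.95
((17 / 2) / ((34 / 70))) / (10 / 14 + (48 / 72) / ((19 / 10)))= 2793 / 170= 16.43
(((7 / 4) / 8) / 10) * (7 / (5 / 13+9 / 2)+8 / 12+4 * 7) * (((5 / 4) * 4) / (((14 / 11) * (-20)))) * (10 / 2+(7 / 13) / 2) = -4320569 / 6339840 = -0.68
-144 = -144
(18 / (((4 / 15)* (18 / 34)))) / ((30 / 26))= 221 / 2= 110.50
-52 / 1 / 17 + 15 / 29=-1253 / 493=-2.54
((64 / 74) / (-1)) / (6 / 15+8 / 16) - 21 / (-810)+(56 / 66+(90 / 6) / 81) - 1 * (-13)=479803 / 36630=13.10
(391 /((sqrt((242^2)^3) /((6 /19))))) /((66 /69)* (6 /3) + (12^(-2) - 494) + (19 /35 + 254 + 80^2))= 33993540 /24044868052111687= 0.00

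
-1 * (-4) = 4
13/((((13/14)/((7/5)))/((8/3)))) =784/15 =52.27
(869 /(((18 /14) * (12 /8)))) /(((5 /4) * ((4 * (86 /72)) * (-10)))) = -24332 /3225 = -7.54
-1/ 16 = -0.06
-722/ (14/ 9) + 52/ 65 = -16217/ 35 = -463.34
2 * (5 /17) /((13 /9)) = 90 /221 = 0.41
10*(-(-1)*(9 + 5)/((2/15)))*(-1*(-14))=14700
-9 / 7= -1.29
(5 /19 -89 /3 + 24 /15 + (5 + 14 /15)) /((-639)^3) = 6233 /74361378915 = 0.00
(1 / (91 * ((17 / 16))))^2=256 / 2393209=0.00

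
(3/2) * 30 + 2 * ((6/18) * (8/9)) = 1231/27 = 45.59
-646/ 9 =-71.78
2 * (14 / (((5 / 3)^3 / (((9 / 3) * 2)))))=4536 / 125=36.29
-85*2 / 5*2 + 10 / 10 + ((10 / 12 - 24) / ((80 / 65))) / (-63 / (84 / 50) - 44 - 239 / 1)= -2059649 / 30768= -66.94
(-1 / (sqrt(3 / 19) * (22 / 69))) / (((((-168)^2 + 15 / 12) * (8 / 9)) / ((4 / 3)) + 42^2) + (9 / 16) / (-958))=-528816 * sqrt(57) / 10410279143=-0.00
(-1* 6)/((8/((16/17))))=-12/17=-0.71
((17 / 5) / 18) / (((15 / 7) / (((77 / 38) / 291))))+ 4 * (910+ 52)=57444107563 / 14928300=3848.00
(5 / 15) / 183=1 / 549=0.00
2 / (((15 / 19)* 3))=38 / 45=0.84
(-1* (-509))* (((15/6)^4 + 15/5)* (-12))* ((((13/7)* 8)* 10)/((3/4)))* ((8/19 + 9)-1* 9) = -2850074240/133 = -21429129.62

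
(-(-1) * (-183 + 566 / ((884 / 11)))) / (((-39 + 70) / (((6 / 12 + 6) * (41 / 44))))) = -3188693 / 92752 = -34.38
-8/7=-1.14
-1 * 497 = -497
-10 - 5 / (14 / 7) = -25 / 2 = -12.50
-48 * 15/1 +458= -262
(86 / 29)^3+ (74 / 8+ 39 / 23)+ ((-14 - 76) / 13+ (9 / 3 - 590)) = -16244287773 / 29169244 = -556.90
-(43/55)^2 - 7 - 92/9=-485516/27225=-17.83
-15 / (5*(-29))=3 / 29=0.10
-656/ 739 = -0.89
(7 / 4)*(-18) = -63 / 2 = -31.50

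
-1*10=-10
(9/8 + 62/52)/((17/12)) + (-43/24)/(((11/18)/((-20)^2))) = -1171.09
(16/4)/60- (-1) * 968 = 14521/15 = 968.07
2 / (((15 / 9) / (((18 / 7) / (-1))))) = -108 / 35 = -3.09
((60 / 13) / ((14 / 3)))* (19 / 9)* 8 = 1520 / 91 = 16.70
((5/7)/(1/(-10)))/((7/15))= -750/49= -15.31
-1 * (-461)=461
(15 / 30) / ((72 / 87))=29 / 48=0.60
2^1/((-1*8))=-0.25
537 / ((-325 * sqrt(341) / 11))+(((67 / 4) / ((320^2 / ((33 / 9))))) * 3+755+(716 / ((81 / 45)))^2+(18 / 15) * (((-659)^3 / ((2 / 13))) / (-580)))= 3856067970595469 / 962150400 - 537 * sqrt(341) / 10075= 4007759.10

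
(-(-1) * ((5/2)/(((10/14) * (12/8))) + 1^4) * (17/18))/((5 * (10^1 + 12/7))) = 119/2214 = 0.05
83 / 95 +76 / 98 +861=4015632 / 4655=862.65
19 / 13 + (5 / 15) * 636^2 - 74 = 1751873 / 13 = 134759.46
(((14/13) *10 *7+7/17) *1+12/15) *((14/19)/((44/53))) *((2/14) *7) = 67.98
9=9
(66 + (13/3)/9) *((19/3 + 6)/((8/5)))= 332075/648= 512.46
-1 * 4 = -4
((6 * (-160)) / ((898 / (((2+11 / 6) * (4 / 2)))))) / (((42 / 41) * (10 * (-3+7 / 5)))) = 4715 / 9429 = 0.50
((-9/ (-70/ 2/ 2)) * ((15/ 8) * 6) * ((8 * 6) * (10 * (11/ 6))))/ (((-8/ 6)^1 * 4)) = -954.64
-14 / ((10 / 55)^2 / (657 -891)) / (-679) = -14157 / 97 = -145.95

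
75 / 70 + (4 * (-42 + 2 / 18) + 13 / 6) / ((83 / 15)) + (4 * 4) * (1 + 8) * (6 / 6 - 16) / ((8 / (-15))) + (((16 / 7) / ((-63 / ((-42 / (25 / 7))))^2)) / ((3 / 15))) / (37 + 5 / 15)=292039108 / 72625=4021.19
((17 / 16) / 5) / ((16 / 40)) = 17 / 32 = 0.53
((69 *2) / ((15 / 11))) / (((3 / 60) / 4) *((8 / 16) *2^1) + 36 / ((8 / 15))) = 736 / 491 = 1.50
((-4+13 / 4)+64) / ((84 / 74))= 9361 / 168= 55.72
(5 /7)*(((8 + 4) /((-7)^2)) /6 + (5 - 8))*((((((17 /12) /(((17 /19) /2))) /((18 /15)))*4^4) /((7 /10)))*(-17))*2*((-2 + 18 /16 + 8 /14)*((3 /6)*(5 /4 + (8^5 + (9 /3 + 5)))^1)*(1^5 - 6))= 86990275212500 /50421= 1725278657.95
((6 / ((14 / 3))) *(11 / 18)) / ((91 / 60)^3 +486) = 1188000 / 740106997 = 0.00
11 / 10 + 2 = 31 / 10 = 3.10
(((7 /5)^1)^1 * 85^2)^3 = 1034898270875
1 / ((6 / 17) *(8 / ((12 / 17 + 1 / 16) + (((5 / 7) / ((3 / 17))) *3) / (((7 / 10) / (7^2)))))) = 231409 / 768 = 301.31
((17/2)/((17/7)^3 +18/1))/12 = 5831/266088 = 0.02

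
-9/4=-2.25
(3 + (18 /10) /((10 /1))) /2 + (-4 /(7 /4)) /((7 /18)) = -21009 /4900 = -4.29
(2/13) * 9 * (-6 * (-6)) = 648/13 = 49.85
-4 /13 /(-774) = 2 /5031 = 0.00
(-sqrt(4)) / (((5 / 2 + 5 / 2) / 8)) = -16 / 5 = -3.20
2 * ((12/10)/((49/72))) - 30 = -6486/245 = -26.47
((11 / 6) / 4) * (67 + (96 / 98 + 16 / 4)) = 38797 / 1176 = 32.99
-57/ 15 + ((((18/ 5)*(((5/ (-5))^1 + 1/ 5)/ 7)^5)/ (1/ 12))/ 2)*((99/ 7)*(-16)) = -6810231647/ 1838265625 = -3.70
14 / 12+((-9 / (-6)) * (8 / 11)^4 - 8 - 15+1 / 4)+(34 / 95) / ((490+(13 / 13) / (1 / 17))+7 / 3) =-33733075061 / 1593965670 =-21.16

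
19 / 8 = 2.38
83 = 83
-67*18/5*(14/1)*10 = -33768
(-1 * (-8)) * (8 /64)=1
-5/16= -0.31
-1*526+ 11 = -515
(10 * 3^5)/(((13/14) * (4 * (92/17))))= 144585/1196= 120.89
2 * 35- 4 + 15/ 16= 1071/ 16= 66.94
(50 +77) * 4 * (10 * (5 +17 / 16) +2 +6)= 69723 / 2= 34861.50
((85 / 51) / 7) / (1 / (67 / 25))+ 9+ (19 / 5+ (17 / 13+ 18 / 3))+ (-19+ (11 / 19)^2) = 1025428 / 492765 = 2.08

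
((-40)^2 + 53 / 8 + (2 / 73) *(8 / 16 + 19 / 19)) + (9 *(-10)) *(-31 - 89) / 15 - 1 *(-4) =1361109 / 584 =2330.67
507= 507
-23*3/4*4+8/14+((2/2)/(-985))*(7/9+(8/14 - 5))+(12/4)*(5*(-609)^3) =-3387998003.42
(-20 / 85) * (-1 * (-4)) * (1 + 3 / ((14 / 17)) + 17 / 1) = -2424 / 119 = -20.37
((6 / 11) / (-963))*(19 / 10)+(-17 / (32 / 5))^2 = 127537919 / 18078720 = 7.05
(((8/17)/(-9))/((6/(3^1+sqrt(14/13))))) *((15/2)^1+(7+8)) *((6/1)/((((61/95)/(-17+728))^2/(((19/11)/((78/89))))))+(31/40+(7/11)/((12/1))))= -84162495707699/9868092 - 84162495707699 *sqrt(182)/384855588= -11478984.88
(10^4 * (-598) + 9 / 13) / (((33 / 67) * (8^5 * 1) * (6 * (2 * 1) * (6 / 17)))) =-88545849749 / 1012137984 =-87.48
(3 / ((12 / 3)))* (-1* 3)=-9 / 4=-2.25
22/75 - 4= -3.71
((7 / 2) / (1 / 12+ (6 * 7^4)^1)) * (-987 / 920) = -20727 / 79521580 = -0.00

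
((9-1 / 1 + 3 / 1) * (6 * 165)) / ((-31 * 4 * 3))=-1815 / 62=-29.27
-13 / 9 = -1.44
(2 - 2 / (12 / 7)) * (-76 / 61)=-190 / 183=-1.04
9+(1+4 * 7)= 38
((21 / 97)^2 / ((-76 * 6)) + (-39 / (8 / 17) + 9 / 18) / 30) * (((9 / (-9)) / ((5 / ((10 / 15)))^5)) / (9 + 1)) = 117814499 / 10181567109375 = 0.00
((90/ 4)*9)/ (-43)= -405/ 86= -4.71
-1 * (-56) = 56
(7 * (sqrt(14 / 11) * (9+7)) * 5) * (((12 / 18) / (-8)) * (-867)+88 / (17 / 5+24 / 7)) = 11394740 * sqrt(154) / 2629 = 53786.61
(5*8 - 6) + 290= 324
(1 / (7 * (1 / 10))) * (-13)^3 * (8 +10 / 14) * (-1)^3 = 1340170 / 49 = 27350.41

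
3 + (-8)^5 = -32765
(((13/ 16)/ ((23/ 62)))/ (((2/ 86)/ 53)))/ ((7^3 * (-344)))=-21359/ 504896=-0.04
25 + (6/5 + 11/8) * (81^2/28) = 703783/1120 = 628.38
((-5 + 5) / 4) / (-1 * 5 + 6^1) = 0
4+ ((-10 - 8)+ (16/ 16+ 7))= -6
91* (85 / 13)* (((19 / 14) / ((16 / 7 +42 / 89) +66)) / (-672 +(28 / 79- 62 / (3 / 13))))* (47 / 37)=-11207449155 / 706416871856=-0.02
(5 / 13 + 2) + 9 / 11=458 / 143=3.20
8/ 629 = 0.01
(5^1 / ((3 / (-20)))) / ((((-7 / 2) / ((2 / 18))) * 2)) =100 / 189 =0.53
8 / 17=0.47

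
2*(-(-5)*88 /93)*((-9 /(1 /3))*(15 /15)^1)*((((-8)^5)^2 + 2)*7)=-59528246833440 /31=-1920266026885.16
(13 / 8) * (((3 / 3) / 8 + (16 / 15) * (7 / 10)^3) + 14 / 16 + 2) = 82043 / 15000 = 5.47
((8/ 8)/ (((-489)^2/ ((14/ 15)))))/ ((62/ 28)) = 196/ 111191265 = 0.00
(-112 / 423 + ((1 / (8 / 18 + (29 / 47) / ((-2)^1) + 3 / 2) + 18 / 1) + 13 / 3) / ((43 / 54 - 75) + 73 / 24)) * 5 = -173817410 / 59201811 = -2.94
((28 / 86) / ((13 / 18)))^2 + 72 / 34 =12328884 / 5312177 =2.32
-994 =-994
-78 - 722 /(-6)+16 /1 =175 /3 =58.33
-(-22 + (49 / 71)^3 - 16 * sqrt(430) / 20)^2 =-477074152527541 / 640501419605 - 62051144 * sqrt(430) / 1789555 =-1463.86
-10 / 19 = -0.53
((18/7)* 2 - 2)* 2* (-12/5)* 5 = -528/7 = -75.43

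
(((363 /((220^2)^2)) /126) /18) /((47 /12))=1 /57324960000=0.00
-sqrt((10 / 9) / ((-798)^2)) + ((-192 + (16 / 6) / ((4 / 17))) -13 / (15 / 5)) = -185 -sqrt(10) / 2394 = -185.00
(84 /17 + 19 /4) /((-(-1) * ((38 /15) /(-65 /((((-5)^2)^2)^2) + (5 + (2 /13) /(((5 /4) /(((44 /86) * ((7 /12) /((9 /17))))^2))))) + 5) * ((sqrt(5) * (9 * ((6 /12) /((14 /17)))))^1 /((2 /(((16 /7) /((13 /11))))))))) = 1447879802317996229 * sqrt(5) /21721034859292533600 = 0.15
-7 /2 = -3.50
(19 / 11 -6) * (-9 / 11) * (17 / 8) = 7191 / 968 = 7.43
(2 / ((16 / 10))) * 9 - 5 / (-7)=335 / 28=11.96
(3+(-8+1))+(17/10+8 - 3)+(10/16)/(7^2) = 5317/1960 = 2.71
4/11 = 0.36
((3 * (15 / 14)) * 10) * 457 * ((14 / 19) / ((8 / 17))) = 23000.33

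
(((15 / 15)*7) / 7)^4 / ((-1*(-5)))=0.20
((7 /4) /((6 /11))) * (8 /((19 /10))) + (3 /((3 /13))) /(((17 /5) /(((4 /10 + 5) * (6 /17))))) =342572 /16473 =20.80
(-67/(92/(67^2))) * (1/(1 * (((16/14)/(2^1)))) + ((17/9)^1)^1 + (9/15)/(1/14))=-651753421/16560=-39357.09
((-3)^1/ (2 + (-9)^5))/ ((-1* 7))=-3/ 413329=-0.00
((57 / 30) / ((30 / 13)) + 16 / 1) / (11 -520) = -5047 / 152700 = -0.03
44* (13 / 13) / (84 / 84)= 44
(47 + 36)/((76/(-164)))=-179.11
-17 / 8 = -2.12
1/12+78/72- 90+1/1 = -527/6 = -87.83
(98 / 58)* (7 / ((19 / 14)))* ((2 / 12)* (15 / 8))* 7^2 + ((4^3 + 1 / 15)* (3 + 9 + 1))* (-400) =-4403766785 / 13224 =-333013.22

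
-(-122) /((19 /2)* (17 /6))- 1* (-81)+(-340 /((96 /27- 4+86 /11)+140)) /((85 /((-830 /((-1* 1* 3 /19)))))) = -26929179 /471257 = -57.14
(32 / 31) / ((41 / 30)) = 960 / 1271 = 0.76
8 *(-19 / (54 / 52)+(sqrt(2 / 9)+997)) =8 *sqrt(2) / 3+211400 / 27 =7833.40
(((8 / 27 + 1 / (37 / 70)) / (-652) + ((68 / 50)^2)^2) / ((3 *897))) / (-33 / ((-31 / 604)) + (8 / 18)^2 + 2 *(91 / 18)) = 13478271057509 / 6932908575967968750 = 0.00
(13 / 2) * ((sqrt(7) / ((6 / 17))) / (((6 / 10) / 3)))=1105 * sqrt(7) / 12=243.63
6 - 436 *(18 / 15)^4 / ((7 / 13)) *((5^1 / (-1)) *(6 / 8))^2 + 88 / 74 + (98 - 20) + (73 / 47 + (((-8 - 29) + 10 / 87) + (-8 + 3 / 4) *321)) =-2741741258359 / 105905100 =-25888.66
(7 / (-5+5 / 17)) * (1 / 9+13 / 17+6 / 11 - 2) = 3409 / 3960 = 0.86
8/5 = 1.60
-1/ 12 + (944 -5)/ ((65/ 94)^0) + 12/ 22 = 124009/ 132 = 939.46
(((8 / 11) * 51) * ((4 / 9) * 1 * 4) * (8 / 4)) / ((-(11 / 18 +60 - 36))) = -26112 / 4873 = -5.36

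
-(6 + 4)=-10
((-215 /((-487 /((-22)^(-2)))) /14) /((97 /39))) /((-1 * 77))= -8385 /24647042728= -0.00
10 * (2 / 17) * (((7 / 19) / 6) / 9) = 70 / 8721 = 0.01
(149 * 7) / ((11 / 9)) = 9387 / 11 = 853.36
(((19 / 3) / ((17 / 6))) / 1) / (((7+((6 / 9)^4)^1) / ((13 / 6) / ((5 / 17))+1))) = 128763 / 49555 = 2.60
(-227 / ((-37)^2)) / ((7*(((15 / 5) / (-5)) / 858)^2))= -464192300 / 9583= -48439.14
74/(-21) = -74/21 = -3.52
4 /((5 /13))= 52 /5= 10.40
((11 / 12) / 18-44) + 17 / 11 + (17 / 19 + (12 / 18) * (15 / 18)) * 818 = 51641827 / 45144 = 1143.94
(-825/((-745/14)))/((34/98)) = 113190/2533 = 44.69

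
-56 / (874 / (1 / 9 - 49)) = 3.13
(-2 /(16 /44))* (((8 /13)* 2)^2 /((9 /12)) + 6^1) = -22363 /507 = -44.11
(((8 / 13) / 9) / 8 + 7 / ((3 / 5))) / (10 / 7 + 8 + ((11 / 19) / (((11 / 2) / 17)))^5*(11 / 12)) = 11838229319 / 26615540523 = 0.44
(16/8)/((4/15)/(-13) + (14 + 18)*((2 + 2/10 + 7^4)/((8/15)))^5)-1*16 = -92732189410556855377693/5795761838159803461118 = -16.00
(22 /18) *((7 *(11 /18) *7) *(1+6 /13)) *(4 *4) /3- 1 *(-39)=1024409 /3159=324.28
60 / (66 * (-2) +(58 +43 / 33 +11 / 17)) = -1683 / 2021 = -0.83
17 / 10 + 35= 367 / 10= 36.70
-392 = -392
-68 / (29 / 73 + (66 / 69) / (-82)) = -1170263 / 6636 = -176.35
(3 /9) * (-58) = -58 /3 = -19.33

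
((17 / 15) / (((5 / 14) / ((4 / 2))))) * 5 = 476 / 15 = 31.73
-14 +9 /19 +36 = 427 /19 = 22.47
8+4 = 12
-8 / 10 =-4 / 5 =-0.80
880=880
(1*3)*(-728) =-2184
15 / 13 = 1.15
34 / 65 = 0.52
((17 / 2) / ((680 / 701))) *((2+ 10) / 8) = 2103 / 160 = 13.14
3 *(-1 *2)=-6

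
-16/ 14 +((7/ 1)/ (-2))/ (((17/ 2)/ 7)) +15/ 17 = -22/ 7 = -3.14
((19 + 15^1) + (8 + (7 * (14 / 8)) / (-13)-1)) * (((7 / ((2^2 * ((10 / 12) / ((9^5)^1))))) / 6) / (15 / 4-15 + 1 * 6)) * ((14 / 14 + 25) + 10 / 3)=-300664386 / 65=-4625605.94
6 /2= 3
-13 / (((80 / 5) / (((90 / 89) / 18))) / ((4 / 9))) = -65 / 3204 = -0.02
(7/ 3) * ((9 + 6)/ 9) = 35/ 9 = 3.89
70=70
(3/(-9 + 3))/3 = -1/6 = -0.17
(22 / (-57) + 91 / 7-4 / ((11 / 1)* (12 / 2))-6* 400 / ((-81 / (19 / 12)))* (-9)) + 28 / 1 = -717919 / 1881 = -381.67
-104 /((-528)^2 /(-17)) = 221 /34848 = 0.01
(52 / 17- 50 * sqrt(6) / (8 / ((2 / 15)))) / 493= 52 / 8381- 5 * sqrt(6) / 2958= 0.00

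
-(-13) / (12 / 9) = 39 / 4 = 9.75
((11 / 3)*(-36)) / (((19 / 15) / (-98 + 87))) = 21780 / 19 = 1146.32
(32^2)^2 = 1048576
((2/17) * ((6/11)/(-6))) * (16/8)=-4/187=-0.02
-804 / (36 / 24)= -536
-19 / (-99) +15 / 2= 1523 / 198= 7.69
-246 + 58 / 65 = -15932 / 65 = -245.11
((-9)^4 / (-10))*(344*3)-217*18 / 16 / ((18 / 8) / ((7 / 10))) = -13543423 / 20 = -677171.15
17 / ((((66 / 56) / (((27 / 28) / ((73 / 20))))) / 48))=146880 / 803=182.91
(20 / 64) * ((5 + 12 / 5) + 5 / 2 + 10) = 199 / 32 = 6.22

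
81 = 81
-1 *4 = -4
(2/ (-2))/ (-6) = 1/ 6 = 0.17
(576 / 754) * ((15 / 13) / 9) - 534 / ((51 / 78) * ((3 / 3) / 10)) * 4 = -32668.14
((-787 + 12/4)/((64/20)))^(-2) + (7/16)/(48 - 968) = -81091/176713600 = -0.00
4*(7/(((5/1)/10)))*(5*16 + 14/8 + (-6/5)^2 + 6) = 124866/25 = 4994.64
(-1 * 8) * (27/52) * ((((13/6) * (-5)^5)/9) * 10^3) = 3125000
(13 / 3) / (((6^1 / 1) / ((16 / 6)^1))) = 52 / 27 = 1.93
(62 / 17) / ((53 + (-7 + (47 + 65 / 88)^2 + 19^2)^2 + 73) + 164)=3718111232 / 7067926753677873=0.00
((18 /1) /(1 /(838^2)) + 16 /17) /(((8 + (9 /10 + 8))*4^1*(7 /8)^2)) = 34381868800 /140777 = 244229.30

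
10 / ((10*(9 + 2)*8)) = 1 / 88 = 0.01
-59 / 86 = -0.69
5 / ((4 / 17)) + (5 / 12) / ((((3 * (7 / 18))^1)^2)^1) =4225 / 196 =21.56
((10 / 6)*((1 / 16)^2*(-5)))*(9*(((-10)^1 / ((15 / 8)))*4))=25 / 4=6.25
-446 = -446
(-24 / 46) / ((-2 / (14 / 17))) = 84 / 391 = 0.21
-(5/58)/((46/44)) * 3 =-165/667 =-0.25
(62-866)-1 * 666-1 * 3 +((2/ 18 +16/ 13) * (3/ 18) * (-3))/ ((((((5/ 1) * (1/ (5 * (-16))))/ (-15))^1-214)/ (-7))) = -421494919/ 286143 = -1473.02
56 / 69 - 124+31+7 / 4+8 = -22753 / 276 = -82.44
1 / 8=0.12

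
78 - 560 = -482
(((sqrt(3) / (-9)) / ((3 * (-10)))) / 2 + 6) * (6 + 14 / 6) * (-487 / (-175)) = 487 * sqrt(3) / 11340 + 974 / 7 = 139.22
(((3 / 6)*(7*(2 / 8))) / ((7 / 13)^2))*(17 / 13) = 221 / 56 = 3.95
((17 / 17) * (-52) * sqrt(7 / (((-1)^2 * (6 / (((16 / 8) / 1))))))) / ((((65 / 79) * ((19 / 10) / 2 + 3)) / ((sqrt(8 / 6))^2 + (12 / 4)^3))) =-1360 * sqrt(21) / 9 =-692.48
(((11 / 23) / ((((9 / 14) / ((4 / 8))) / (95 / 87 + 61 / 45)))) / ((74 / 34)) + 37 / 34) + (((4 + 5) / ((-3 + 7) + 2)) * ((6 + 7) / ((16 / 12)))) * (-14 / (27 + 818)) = 2234042705 / 1767115116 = 1.26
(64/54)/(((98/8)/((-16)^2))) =32768/1323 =24.77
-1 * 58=-58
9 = 9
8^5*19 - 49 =622543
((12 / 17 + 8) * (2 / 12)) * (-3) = -74 / 17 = -4.35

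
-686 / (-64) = 343 / 32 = 10.72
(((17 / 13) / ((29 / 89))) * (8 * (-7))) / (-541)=84728 / 203957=0.42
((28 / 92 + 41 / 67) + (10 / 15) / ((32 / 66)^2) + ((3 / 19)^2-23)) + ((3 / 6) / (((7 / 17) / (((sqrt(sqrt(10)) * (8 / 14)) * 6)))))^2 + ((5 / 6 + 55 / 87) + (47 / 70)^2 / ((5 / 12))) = -210911037161001 / 12648059536000 + 41616 * sqrt(10) / 2401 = 38.14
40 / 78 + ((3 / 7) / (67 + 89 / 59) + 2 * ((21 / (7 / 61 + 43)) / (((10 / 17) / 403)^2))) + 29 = 457255.93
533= 533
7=7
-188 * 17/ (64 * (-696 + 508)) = 17/ 64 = 0.27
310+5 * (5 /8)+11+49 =373.12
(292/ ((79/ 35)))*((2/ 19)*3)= 61320/ 1501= 40.85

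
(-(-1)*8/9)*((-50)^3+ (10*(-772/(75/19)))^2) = 3288793.66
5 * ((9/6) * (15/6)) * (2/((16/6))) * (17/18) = 425/32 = 13.28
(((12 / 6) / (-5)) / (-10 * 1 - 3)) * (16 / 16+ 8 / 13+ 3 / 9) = 152 / 2535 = 0.06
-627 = -627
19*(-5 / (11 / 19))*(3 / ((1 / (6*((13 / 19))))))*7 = -155610 / 11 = -14146.36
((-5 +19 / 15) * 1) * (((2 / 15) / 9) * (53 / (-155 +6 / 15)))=0.02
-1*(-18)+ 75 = 93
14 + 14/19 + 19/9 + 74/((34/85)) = 34516/171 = 201.85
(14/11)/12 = 0.11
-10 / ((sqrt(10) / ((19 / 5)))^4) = -130321 / 6250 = -20.85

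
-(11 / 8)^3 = -1331 / 512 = -2.60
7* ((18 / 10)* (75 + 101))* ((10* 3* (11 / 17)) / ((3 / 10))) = 2439360 / 17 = 143491.76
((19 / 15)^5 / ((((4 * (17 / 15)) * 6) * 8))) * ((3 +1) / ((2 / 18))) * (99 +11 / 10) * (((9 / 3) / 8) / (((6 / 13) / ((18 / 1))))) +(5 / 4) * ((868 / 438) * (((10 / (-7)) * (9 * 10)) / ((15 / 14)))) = 1466807768951 / 2978400000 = 492.48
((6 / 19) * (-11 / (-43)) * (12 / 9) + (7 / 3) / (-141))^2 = 0.01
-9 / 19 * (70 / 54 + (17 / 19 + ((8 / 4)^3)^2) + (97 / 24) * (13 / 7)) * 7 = -2117167 / 8664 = -244.36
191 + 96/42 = 1353/7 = 193.29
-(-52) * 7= 364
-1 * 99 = -99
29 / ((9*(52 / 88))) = 638 / 117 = 5.45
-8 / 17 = -0.47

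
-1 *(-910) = 910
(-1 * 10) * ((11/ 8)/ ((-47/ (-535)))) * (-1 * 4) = 29425/ 47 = 626.06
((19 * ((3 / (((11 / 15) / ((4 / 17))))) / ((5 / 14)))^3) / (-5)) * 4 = -9729828864 / 32696015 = -297.58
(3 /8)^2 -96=-6135 /64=-95.86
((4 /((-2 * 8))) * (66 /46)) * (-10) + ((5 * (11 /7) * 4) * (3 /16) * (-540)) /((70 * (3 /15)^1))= -252120 /1127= -223.71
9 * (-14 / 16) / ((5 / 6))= -189 / 20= -9.45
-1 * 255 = -255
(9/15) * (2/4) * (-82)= -123/5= -24.60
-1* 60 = -60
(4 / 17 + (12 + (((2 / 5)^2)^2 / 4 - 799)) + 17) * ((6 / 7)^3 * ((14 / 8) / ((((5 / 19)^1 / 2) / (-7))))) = 16782655464 / 371875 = 45129.83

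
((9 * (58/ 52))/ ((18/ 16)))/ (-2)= -58/ 13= -4.46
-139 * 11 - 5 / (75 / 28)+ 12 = -22783 / 15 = -1518.87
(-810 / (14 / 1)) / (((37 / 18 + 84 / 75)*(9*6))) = -3375 / 10003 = -0.34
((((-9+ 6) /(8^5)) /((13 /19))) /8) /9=-0.00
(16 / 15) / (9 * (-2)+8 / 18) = -24 / 395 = -0.06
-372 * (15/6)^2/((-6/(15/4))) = 11625/8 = 1453.12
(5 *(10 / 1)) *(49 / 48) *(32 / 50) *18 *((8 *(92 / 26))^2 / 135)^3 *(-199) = -96871507855037956096 / 3958586731125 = -24471235.43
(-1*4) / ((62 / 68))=-136 / 31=-4.39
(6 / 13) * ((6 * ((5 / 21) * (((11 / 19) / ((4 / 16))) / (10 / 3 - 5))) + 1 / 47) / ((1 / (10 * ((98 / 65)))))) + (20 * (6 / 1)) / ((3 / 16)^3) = 24707681480 / 1358253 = 18190.78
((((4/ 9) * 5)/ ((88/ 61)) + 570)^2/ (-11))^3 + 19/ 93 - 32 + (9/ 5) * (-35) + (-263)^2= -65108015657164625931331303230247/ 2486170396443818304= -26188074538372.02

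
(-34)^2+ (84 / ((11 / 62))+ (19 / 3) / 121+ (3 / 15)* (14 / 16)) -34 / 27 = 1628.42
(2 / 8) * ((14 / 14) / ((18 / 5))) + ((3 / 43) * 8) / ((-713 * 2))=152431 / 2207448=0.07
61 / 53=1.15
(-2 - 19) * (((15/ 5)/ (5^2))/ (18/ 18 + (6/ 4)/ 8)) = -1008/ 475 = -2.12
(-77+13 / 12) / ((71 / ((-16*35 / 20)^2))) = -178556 / 213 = -838.29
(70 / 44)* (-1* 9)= -315 / 22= -14.32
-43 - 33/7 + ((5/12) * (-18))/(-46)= -30623/644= -47.55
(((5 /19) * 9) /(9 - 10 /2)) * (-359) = -16155 /76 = -212.57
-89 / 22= -4.05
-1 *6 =-6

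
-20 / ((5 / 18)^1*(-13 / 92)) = 509.54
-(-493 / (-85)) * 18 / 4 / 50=-261 / 500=-0.52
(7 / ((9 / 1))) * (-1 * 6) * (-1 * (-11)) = -154 / 3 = -51.33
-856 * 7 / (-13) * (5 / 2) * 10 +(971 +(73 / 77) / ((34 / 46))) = 212633534 / 17017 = 12495.36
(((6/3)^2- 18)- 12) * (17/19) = -442/19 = -23.26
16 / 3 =5.33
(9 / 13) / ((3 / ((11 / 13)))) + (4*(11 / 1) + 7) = 8652 / 169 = 51.20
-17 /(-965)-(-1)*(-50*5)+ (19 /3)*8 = -577019 /2895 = -199.32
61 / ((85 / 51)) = 183 / 5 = 36.60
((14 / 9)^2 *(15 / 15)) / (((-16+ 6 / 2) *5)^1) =-196 / 5265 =-0.04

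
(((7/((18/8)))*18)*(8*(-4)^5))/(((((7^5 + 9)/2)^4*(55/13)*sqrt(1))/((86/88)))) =-0.00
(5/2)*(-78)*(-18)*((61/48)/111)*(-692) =-2057835/74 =-27808.58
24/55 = 0.44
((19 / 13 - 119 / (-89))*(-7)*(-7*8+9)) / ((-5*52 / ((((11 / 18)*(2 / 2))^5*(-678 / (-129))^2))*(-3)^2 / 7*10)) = -7667629144773983 / 11823843316615200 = -0.65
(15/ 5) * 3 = 9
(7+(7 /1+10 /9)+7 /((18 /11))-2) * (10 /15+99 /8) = 97969 /432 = 226.78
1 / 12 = 0.08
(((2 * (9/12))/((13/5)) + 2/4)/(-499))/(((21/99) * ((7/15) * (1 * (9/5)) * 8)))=-275/181636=-0.00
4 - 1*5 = -1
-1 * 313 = -313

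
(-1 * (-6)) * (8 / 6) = 8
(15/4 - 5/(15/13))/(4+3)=-1/12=-0.08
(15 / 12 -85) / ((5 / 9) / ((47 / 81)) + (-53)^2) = -15745 / 528272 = -0.03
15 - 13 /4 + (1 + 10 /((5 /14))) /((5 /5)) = 163 /4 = 40.75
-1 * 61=-61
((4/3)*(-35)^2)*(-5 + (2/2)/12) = -72275/9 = -8030.56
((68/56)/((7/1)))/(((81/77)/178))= 16643/567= 29.35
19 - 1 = 18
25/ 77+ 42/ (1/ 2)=6493/ 77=84.32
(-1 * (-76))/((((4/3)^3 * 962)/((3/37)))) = 1539/569504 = 0.00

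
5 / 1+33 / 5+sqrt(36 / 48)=sqrt(3) / 2+58 / 5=12.47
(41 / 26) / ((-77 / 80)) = -1640 / 1001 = -1.64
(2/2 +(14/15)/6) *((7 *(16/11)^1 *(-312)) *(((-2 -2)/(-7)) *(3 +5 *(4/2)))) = -4499456/165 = -27269.43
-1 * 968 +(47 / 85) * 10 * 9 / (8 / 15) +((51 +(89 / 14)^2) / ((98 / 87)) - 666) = -476591891 / 326536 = -1459.54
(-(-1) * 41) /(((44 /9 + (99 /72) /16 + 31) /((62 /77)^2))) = 0.74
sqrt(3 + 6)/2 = 1.50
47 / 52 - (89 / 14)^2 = -39.51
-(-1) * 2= 2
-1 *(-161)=161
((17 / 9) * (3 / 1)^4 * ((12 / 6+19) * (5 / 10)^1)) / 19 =3213 / 38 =84.55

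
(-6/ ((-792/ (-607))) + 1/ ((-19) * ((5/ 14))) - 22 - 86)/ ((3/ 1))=-1413833/ 37620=-37.58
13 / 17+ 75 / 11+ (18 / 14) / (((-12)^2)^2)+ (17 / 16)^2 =821075 / 94248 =8.71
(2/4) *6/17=3/17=0.18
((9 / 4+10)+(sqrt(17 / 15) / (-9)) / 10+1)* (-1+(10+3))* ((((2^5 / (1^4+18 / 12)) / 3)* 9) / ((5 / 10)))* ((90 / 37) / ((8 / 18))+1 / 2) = 13493376 / 185 - 56576* sqrt(255) / 13875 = 72872.05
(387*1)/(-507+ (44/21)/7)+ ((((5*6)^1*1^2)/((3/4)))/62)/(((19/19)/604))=898015241/2309035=388.91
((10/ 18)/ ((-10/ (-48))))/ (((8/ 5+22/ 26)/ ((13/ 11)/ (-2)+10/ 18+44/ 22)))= 101140/ 47223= 2.14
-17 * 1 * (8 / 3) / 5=-136 / 15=-9.07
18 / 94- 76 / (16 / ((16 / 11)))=-6.72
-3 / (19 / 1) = -3 / 19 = -0.16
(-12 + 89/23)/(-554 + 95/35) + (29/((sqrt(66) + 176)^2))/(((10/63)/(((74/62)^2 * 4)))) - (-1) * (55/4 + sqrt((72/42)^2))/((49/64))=3783061756987158504/186847176245624125 - 40018608 * sqrt(66)/104337091375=20.24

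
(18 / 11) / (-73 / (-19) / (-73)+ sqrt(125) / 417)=-29735019 / 708202 - 6774165 * sqrt(5) / 708202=-63.38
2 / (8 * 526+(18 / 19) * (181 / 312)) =1976 / 4158047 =0.00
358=358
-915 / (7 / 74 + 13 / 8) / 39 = -90280 / 6617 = -13.64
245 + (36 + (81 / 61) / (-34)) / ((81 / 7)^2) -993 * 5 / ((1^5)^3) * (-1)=5210.27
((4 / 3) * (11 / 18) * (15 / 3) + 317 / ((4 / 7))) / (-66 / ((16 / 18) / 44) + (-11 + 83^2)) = 60353 / 389988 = 0.15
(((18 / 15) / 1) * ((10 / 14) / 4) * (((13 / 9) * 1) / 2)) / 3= 13 / 252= 0.05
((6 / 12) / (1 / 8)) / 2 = 2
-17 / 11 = -1.55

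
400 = 400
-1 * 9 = -9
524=524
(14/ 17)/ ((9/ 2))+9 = 1405/ 153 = 9.18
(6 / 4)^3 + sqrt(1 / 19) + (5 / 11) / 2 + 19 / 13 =sqrt(19) / 19 + 5793 / 1144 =5.29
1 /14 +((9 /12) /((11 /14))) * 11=74 /7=10.57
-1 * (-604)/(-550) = -302/275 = -1.10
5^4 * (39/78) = 625/2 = 312.50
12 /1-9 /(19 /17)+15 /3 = 170 /19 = 8.95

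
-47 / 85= -0.55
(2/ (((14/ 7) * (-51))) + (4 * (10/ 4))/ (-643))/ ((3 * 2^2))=-0.00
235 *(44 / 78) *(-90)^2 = 13959000 / 13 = 1073769.23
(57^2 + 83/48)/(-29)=-156035/1392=-112.09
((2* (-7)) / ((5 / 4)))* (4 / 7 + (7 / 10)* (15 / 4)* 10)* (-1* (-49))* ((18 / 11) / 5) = -1324764 / 275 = -4817.32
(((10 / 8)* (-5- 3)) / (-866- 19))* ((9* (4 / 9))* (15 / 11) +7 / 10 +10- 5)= 409 / 3245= 0.13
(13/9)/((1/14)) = 182/9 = 20.22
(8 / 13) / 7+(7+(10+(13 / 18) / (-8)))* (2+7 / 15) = 1643185 / 39312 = 41.80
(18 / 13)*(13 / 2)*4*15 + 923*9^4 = 6056343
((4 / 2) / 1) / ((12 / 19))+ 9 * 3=181 / 6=30.17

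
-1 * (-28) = 28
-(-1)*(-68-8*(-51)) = 340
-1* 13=-13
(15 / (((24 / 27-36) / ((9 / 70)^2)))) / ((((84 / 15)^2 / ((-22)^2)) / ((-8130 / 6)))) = 1792847925 / 12139456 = 147.69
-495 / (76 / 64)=-7920 / 19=-416.84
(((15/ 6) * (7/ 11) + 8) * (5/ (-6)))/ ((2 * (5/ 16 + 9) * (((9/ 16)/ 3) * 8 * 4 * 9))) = -1055/ 132759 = -0.01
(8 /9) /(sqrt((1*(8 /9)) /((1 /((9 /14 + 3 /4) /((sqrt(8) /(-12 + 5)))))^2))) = 32 /117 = 0.27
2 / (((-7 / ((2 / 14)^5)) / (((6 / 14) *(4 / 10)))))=-12 / 4117715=-0.00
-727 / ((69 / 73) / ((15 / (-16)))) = 265355 / 368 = 721.07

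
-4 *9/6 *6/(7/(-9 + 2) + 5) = -9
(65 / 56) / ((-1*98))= -0.01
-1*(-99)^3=970299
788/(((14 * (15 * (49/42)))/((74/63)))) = 58312/15435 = 3.78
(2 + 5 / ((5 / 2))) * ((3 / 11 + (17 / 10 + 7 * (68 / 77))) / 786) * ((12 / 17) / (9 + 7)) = 897 / 489940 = 0.00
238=238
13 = 13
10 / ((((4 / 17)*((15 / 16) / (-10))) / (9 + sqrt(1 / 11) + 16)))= -34000 / 3-1360*sqrt(11) / 33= -11470.02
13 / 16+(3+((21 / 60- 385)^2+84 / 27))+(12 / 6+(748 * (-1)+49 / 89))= 23584178887 / 160200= 147217.10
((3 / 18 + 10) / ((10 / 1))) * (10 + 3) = 793 / 60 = 13.22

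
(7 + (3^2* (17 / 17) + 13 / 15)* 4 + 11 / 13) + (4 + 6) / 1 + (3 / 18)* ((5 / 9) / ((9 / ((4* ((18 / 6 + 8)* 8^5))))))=235196456 / 15795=14890.56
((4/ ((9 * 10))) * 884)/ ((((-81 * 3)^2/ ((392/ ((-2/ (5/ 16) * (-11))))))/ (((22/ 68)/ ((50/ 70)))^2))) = 343343/ 451724850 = 0.00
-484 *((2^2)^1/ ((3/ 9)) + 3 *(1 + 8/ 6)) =-9196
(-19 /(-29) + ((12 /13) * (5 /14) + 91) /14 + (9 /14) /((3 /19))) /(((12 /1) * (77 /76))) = 3948656 /4267263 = 0.93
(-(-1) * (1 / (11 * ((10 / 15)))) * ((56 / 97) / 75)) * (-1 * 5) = -28 / 5335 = -0.01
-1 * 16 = -16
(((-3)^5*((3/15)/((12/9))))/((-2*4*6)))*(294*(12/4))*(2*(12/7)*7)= 321489/20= 16074.45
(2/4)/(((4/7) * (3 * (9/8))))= 7/27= 0.26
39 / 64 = 0.61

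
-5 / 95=-1 / 19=-0.05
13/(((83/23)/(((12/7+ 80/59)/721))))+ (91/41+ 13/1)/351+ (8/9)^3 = 562183340140/738711387351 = 0.76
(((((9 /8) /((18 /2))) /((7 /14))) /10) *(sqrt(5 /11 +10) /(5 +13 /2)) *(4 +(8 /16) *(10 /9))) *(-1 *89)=-3649 *sqrt(1265) /45540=-2.85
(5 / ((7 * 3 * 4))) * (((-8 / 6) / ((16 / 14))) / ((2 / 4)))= -0.14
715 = 715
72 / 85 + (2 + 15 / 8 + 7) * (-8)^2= 59232 / 85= 696.85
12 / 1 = 12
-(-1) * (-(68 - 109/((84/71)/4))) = 6311/21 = 300.52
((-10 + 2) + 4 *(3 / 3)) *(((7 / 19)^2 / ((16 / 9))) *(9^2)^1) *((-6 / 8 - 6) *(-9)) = -8680203 / 5776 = -1502.81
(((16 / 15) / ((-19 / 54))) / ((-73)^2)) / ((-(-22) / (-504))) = 72576 / 5568805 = 0.01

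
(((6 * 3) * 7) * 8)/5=1008/5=201.60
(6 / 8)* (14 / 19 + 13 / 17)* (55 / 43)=80025 / 55556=1.44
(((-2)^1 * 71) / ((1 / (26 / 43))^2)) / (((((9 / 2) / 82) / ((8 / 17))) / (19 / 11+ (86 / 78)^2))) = -36692945408 / 28006803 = -1310.14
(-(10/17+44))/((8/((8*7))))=-5306/17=-312.12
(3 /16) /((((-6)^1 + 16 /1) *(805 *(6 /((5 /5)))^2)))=1 /1545600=0.00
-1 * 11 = -11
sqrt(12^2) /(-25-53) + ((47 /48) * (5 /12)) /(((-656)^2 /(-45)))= -55098283 /358039552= -0.15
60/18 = 10/3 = 3.33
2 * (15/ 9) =10/ 3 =3.33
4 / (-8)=-1 / 2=-0.50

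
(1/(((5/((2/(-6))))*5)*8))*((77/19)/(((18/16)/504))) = -4312/1425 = -3.03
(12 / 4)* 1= 3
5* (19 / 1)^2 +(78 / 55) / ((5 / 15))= 99509 / 55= 1809.25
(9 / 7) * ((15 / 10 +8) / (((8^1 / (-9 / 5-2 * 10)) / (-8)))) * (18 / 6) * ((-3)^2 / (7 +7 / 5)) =167751 / 196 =855.87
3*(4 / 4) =3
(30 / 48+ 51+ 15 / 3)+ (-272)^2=592325 / 8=74040.62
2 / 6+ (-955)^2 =2736076 / 3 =912025.33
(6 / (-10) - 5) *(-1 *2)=56 / 5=11.20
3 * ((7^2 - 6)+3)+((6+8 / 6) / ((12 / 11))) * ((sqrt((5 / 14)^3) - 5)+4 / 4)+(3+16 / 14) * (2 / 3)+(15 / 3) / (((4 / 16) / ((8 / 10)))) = 605 * sqrt(70) / 3528+8182 / 63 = 131.31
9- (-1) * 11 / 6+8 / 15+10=641 / 30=21.37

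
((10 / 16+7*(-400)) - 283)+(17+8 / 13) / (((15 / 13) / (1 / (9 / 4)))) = -3321637 / 1080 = -3075.59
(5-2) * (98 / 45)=98 / 15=6.53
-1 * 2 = -2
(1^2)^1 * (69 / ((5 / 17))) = 1173 / 5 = 234.60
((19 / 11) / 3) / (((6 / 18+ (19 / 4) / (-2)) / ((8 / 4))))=-304 / 539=-0.56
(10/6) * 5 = 25/3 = 8.33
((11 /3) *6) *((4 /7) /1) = 88 /7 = 12.57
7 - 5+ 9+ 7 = 18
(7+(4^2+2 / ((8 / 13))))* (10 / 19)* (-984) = -258300 / 19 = -13594.74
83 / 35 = 2.37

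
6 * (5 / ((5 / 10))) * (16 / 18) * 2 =320 / 3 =106.67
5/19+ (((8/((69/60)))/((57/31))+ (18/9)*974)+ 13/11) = 28167506/14421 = 1953.23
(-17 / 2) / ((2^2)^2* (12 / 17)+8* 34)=-289 / 9632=-0.03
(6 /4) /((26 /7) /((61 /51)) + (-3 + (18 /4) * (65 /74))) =31598 /85485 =0.37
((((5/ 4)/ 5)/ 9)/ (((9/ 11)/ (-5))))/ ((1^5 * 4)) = -55/ 1296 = -0.04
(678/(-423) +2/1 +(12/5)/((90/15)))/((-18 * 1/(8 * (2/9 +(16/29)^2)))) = -8960528/48025305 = -0.19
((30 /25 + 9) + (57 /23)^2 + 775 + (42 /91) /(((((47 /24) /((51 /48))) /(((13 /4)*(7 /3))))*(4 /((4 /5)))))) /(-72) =-78738293 /7160544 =-11.00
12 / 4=3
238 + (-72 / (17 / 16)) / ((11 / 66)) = -168.59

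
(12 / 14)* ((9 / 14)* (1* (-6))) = -162 / 49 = -3.31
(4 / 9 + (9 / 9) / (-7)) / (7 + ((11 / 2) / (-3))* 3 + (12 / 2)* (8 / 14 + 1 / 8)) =76 / 1431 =0.05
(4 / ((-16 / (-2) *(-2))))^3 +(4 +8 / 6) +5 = 1981 / 192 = 10.32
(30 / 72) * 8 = 10 / 3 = 3.33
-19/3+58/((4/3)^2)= 631/24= 26.29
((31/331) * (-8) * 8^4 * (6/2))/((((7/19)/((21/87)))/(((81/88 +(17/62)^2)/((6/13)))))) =-42592569344/3273259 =-13012.28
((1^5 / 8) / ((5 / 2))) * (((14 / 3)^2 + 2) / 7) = 107 / 630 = 0.17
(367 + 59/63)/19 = 1220/63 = 19.37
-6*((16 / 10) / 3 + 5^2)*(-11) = 8426 / 5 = 1685.20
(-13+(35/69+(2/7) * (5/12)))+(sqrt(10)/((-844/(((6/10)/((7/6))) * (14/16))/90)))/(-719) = -11953/966+81 * sqrt(10)/1213672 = -12.37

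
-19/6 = -3.17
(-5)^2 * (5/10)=12.50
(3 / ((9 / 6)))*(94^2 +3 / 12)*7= 247415 / 2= 123707.50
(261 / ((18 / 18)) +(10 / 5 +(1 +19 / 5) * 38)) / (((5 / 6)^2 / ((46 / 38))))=1843956 / 2375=776.40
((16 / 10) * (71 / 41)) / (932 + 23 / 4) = 2272 / 768955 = 0.00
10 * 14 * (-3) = -420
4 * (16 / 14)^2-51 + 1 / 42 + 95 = 14479 / 294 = 49.25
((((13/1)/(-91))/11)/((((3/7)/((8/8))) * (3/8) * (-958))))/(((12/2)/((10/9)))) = 20/1280367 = 0.00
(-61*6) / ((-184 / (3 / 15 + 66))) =60573 / 460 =131.68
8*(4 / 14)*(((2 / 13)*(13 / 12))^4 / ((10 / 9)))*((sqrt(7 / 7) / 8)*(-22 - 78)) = -5 / 252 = -0.02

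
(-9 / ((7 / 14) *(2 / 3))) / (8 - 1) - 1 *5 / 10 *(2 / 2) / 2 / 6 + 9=857 / 168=5.10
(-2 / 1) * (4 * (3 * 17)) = -408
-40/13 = -3.08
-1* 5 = -5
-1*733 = -733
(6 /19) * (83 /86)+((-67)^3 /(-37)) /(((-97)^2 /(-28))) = -6793569271 /284424661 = -23.89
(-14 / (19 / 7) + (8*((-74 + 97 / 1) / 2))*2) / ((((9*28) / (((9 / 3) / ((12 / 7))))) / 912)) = 3398 / 3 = 1132.67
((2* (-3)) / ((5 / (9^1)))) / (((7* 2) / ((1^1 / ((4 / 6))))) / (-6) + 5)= -486 / 155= -3.14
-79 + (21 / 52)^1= -4087 / 52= -78.60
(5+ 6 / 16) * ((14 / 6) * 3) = 301 / 8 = 37.62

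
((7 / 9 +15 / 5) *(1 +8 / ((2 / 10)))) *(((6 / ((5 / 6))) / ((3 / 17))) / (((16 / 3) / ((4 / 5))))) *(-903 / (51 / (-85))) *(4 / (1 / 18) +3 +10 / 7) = 109034498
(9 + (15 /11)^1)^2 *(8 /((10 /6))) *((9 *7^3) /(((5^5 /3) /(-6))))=-17331257664 /1890625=-9166.95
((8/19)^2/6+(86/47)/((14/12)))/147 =569356/52377129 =0.01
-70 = -70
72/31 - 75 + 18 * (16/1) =6675/31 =215.32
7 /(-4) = -7 /4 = -1.75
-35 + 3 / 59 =-2062 / 59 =-34.95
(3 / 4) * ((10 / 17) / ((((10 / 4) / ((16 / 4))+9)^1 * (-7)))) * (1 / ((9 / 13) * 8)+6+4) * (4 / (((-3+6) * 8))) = -3665 / 329868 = -0.01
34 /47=0.72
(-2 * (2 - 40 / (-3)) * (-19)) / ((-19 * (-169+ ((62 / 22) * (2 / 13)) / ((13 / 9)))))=171028 / 940839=0.18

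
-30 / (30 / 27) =-27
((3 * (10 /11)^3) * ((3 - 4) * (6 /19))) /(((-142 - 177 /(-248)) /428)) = 1910592000 /886101271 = 2.16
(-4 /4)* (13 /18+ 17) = -319 /18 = -17.72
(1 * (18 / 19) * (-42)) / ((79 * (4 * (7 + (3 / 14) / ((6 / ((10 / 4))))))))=-10584 / 595897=-0.02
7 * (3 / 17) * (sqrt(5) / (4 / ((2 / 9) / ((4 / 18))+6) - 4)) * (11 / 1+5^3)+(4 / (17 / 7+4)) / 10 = 14 / 225 - 49 * sqrt(5) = -109.51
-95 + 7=-88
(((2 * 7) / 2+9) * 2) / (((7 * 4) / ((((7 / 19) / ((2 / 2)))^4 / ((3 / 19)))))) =2744 / 20577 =0.13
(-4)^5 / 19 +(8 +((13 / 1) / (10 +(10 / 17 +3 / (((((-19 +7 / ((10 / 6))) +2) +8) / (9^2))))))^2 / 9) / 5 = -1325563103144 / 25349061375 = -52.29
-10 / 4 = -5 / 2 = -2.50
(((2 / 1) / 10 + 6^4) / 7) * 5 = 925.86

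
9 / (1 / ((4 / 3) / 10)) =6 / 5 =1.20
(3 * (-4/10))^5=-7776/3125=-2.49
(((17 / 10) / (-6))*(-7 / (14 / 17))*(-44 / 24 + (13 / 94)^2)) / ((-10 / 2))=13898299 / 15904800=0.87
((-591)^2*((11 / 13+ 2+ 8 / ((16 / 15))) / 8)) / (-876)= -31318863 / 60736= -515.66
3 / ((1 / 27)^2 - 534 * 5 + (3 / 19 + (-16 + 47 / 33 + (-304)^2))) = 457083 / 13671593795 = 0.00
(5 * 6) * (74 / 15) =148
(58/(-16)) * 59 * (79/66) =-135169/528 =-256.00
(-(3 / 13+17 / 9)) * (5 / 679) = -1240 / 79443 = -0.02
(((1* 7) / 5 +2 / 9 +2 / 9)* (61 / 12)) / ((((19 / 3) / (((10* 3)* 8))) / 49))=992348 / 57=17409.61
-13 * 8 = -104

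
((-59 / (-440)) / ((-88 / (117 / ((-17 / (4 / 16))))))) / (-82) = -6903 / 215902720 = -0.00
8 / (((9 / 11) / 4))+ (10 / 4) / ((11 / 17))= 8509 / 198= 42.97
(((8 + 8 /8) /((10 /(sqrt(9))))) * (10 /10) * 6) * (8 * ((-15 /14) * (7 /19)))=-972 /19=-51.16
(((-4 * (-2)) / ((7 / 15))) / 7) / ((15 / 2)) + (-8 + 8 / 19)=-6752 / 931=-7.25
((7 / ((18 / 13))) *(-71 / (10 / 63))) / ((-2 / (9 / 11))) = 407043 / 440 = 925.10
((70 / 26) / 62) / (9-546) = -35 / 432822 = -0.00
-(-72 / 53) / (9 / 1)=8 / 53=0.15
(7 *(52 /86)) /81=182 /3483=0.05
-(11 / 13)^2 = -121 / 169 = -0.72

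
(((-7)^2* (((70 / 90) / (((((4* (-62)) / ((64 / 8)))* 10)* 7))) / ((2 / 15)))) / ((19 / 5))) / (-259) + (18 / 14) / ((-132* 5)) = -91331 / 50341830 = -0.00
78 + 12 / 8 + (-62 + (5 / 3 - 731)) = -4271 / 6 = -711.83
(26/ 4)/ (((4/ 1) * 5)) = 13/ 40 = 0.32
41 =41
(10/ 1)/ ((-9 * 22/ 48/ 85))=-6800/ 33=-206.06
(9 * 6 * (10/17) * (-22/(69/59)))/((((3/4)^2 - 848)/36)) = 134576640/5301569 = 25.38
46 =46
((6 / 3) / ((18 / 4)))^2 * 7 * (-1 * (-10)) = 13.83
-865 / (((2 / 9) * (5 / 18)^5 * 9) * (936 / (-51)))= 115775406 / 8125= 14249.28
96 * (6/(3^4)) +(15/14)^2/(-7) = 85783/12348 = 6.95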